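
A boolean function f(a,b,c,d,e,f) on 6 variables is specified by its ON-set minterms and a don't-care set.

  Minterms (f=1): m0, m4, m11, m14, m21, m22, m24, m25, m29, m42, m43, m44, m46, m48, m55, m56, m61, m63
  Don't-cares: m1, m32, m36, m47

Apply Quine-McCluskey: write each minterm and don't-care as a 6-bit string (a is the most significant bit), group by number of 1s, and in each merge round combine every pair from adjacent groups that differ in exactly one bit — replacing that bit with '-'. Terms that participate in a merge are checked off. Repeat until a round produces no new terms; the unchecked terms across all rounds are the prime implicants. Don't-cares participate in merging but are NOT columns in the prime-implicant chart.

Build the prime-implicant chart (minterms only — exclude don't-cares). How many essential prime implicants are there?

Round 0: 000000✓ 000001✓ 000100✓ 001011✓ 001110✓ 010101✓ 010110 011000✓ 011001✓ 011101✓ 100000✓ 100100✓ 101010✓ 101011✓ 101100✓ 101110✓ 101111✓ 110000✓ 110111✓ 111000✓ 111101✓ 111111✓
Round 1: -00000✓ -00100✓ -01011 -01110 -11000 -11101 000-00✓ 00000- 01-101 011-01 01100- 1-0000 1-1111 10-100 100-00✓ 101-10✓ 101-11✓ 10101-✓ 1011-0 10111-✓ 11-000 11-111 1111-1
Round 2: -00-00 101-1-
PIs = {-00-00, -01011, -01110, -11000, -11101, 00000-, 01-101, 010110, 011-01, 01100-, 1-0000, 1-1111, 10-100, 101-1-, 1011-0, 11-000, 11-111, 1111-1}
Coverage chart:
  m0: -00-00,00000-
  m4: -00-00 ←essential
  m11: -01011 ←essential
  m14: -01110 ←essential
  m21: 01-101 ←essential
  m22: 010110 ←essential
  m24: -11000,01100-
  m25: 011-01,01100-
  m29: -11101,01-101,011-01
  m42: 101-1- ←essential
  m43: -01011,101-1-
  m44: 10-100,1011-0
  m46: -01110,101-1-,1011-0
  m48: 1-0000,11-000
  m55: 11-111 ←essential
  m56: -11000,11-000
  m61: -11101,1111-1
  m63: 1-1111,11-111,1111-1
Essential: -00-00, -01011, -01110, 01-101, 010110, 101-1-, 11-111

7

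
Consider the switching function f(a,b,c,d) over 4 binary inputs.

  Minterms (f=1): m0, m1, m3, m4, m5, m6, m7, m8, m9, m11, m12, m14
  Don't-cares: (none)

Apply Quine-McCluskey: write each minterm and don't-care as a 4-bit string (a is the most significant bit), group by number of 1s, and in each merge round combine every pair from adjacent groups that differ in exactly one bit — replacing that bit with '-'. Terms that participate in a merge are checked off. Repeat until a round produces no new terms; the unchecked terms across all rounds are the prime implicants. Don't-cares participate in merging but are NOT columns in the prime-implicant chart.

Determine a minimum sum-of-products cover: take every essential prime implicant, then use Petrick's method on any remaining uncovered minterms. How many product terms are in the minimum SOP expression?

Round 0: 0000✓ 0001✓ 0011✓ 0100✓ 0101✓ 0110✓ 0111✓ 1000✓ 1001✓ 1011✓ 1100✓ 1110✓
Round 1: -000✓ -001✓ -011✓ -100✓ -110✓ 0-00✓ 0-01✓ 0-11✓ 00-1✓ 000-✓ 01-0✓ 01-1✓ 010-✓ 011-✓ 1-00✓ 10-1✓ 100-✓ 11-0✓
Round 2: --00 -0-1 -00- -1-0 0--1 0-0- 01--
PIs = {--00, -0-1, -00-, -1-0, 0--1, 0-0-, 01--}
Coverage chart:
  m0: --00,-00-,0-0-
  m1: -0-1,-00-,0--1,0-0-
  m3: -0-1,0--1
  m4: --00,-1-0,0-0-,01--
  m5: 0--1,0-0-,01--
  m6: -1-0,01--
  m7: 0--1,01--
  m8: --00,-00-
  m9: -0-1,-00-
  m11: -0-1 ←essential
  m12: --00,-1-0
  m14: -1-0 ←essential
Essential: -0-1, -1-0
Petrick residual → --00, 0--1
Min cover (4 terms): c'd' + b'd + bd' + a'd

4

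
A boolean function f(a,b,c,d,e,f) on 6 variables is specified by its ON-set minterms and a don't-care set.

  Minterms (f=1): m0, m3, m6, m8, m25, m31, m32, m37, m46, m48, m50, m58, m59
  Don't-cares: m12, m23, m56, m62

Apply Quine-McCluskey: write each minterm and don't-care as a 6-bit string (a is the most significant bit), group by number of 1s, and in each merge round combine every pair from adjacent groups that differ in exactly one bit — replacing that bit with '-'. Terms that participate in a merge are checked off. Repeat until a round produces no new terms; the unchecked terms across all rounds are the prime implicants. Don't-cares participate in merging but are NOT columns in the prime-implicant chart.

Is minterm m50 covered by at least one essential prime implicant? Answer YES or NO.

size-2^0 implicants → 000000(✓)  000011  000110  001000(✓)  001100(✓)  010111(✓)  011001  011111(✓)  100000(✓)  100101  101110(✓)  110000(✓)  110010(✓)  111000(✓)  111010(✓)  111011(✓)  111110(✓)
size-2^1 implicants → -00000  00-000  001-00  01-111  1-0000  1-1110  11-000(✓)  11-010(✓)  1100-0(✓)  111-10  1110-0(✓)  11101-
size-2^2 implicants → 11-0-0
Unchecked terms (primes): -00000, 00-000, 000011, 000110, 001-00, 01-111, 011001, 1-0000, 1-1110, 100101, 11-0-0, 111-10, 11101-
Minterm coverage:
  m0 ⊆ -00000,00-000
  m3 ⊆ 000011 [E]
  m6 ⊆ 000110 [E]
  m8 ⊆ 00-000,001-00
  m25 ⊆ 011001 [E]
  m31 ⊆ 01-111 [E]
  m32 ⊆ -00000,1-0000
  m37 ⊆ 100101 [E]
  m46 ⊆ 1-1110 [E]
  m48 ⊆ 1-0000,11-0-0
  m50 ⊆ 11-0-0 [E]
  m58 ⊆ 11-0-0,111-10,11101-
  m59 ⊆ 11101- [E]
E = {000011, 000110, 01-111, 011001, 1-1110, 100101, 11-0-0, 11101-}

YES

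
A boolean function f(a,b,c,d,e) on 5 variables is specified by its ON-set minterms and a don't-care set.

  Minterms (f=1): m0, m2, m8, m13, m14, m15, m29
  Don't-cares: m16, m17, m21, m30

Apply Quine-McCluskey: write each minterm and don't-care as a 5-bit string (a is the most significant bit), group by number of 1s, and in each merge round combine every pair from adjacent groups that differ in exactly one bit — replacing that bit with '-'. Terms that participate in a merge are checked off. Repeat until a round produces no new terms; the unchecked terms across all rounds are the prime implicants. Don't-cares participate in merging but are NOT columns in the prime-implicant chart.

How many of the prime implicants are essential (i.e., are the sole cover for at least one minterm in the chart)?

[col 0] 00000*, 00010*, 01000*, 01101*, 01110*, 01111*, 10000*, 10001*, 10101*, 11101*, 11110*
[col 1] -0000, -1101, -1110, 0-000, 000-0, 011-1, 0111-, 1-101, 10-01, 1000-
Prime implicants: -0000, -1101, -1110, 0-000, 000-0, 011-1, 0111-, 1-101, 10-01, 1000-
PI chart (minterm → PIs covering it):
  0 | -0000,0-000,000-0
  2 | 000-0  (sole → essential)
  8 | 0-000  (sole → essential)
  13 | -1101,011-1
  14 | -1110,0111-
  15 | 011-1,0111-
  29 | -1101,1-101
Essential prime implicants: 0-000, 000-0

2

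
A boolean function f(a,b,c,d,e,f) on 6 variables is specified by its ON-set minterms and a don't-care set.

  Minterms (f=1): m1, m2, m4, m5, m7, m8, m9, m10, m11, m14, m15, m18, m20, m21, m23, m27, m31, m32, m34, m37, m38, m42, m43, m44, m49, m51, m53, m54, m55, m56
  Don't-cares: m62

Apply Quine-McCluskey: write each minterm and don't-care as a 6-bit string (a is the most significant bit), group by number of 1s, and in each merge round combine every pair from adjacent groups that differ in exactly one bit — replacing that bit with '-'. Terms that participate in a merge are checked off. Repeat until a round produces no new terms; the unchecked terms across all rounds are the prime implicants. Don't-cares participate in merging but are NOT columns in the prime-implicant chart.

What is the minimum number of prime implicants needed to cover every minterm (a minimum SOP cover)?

Round 0: 000001✓ 000010✓ 000100✓ 000101✓ 000111✓ 001000✓ 001001✓ 001010✓ 001011✓ 001110✓ 001111✓ 010010✓ 010100✓ 010101✓ 010111✓ 011011✓ 011111✓ 100000✓ 100010✓ 100101✓ 100110✓ 101010✓ 101011✓ 101100 110001✓ 110011✓ 110101✓ 110110✓ 110111✓ 111000 111110✓
Round 1: -00010✓ -00101✓ -01010✓ -01011✓ -10101✓ -10111✓ 0-0010 0-0100✓ 0-0101✓ 0-0111✓ 0-1011✓ 0-1111✓ 00-001 00-010✓ 00-111✓ 000-01 0001-1✓ 00010-✓ 001-10✓ 001-11✓ 0010-0✓ 0010-1✓ 00100-✓ 00101-✓ 00111-✓ 01-111✓ 0101-1✓ 01010-✓ 011-11✓ 1-0101✓ 1-0110 10-010✓ 100-10 1000-0 10101-✓ 11-110 110-01✓ 110-11✓ 1100-1✓ 1101-1✓ 11011-
Round 2: --0101 -0-010 -0101- -101-1 0--111 0-01-1 0-010- 0-1-11 001-1- 0010-- 110--1
PIs = {--0101, -0-010, -0101-, -101-1, 0--111, 0-0010, 0-01-1, 0-010-, 0-1-11, 00-001, 000-01, 001-1-, 0010--, 1-0110, 100-10, 1000-0, 101100, 11-110, 110--1, 11011-, 111000}
Coverage chart:
  m1: 00-001,000-01
  m2: -0-010,0-0010
  m4: 0-010- ←essential
  m5: --0101,0-01-1,0-010-,000-01
  m7: 0--111,0-01-1
  m8: 0010-- ←essential
  m9: 00-001,0010--
  m10: -0-010,-0101-,001-1-,0010--
  m11: -0101-,0-1-11,001-1-,0010--
  m14: 001-1- ←essential
  m15: 0--111,0-1-11,001-1-
  m18: 0-0010 ←essential
  m20: 0-010- ←essential
  m21: --0101,-101-1,0-01-1,0-010-
  m23: -101-1,0--111,0-01-1
  m27: 0-1-11 ←essential
  m31: 0--111,0-1-11
  m32: 1000-0 ←essential
  m34: -0-010,100-10,1000-0
  m37: --0101 ←essential
  m38: 1-0110,100-10
  m42: -0-010,-0101-
  m43: -0101- ←essential
  m44: 101100 ←essential
  m49: 110--1 ←essential
  m51: 110--1 ←essential
  m53: --0101,-101-1,110--1
  m54: 1-0110,11-110,11011-
  m55: -101-1,110--1,11011-
  m56: 111000 ←essential
Essential: --0101, -0101-, 0-0010, 0-010-, 0-1-11, 001-1-, 0010--, 1000-0, 101100, 110--1, 111000
Petrick residual → 0--111, 00-001, 1-0110
Min cover (14 terms): c'de'f + b'cd'e + a'def + a'c'd'ef' + a'c'de' + a'cef + a'b'd'e'f + a'b'ce + a'b'cd' + ac'def' + ab'c'd'f' + ab'cde'f' + abc'f + abcd'e'f'

14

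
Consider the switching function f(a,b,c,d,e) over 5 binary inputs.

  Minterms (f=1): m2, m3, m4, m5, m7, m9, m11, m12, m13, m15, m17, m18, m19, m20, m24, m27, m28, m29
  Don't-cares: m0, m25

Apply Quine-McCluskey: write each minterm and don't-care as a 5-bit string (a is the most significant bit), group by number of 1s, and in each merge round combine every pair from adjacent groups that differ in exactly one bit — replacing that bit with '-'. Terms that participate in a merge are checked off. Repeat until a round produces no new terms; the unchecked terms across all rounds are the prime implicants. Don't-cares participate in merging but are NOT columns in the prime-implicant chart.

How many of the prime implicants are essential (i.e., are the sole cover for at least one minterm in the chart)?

4

[col 0] 00000*, 00010*, 00011*, 00100*, 00101*, 00111*, 01001*, 01011*, 01100*, 01101*, 01111*, 10001*, 10010*, 10011*, 10100*, 11000*, 11001*, 11011*, 11100*, 11101*
[col 1] -0010*, -0011*, -0100*, -1001*, -1011*, -1100*, -1101*, 0-011*, 0-100*, 0-101*, 0-111*, 00-00, 00-11*, 000-0, 0001-*, 001-1*, 0010-*, 01-01*, 01-11*, 010-1*, 011-1*, 0110-*, 1-001*, 1-011*, 1-100*, 100-1*, 1001-*, 11-00*, 11-01*, 110-1*, 1100-*, 1110-*
[col 2] --011, --100, -001-, -1-01, -10-1, -110-, 0--11, 0-1-1, 0-10-, 01--1, 1-0-1, 11-0-
Prime implicants: --011, --100, -001-, -1-01, -10-1, -110-, 0--11, 0-1-1, 0-10-, 00-00, 000-0, 01--1, 1-0-1, 11-0-
PI chart (minterm → PIs covering it):
  2 | -001-,000-0
  3 | --011,-001-,0--11
  4 | --100,0-10-,00-00
  5 | 0-1-1,0-10-
  7 | 0--11,0-1-1
  9 | -1-01,-10-1,01--1
  11 | --011,-10-1,0--11,01--1
  12 | --100,-110-,0-10-
  13 | -1-01,-110-,0-1-1,0-10-,01--1
  15 | 0--11,0-1-1,01--1
  17 | 1-0-1  (sole → essential)
  18 | -001-  (sole → essential)
  19 | --011,-001-,1-0-1
  20 | --100  (sole → essential)
  24 | 11-0-  (sole → essential)
  27 | --011,-10-1,1-0-1
  28 | --100,-110-,11-0-
  29 | -1-01,-110-,11-0-
Essential prime implicants: --100, -001-, 1-0-1, 11-0-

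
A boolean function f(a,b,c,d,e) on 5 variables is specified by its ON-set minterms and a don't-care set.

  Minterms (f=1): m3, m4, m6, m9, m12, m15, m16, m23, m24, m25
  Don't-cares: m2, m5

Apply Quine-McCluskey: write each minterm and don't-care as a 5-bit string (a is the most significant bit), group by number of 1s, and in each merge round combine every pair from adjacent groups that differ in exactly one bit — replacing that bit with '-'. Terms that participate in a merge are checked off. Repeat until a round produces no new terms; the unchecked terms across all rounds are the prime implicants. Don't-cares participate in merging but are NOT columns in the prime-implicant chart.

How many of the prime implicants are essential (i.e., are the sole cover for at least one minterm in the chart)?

6

Round 0: 00010✓ 00011✓ 00100✓ 00101✓ 00110✓ 01001✓ 01100✓ 01111 10000✓ 10111 11000✓ 11001✓
Round 1: -1001 0-100 00-10 0001- 001-0 0010- 1-000 1100-
PIs = {-1001, 0-100, 00-10, 0001-, 001-0, 0010-, 01111, 1-000, 10111, 1100-}
Coverage chart:
  m3: 0001- ←essential
  m4: 0-100,001-0,0010-
  m6: 00-10,001-0
  m9: -1001 ←essential
  m12: 0-100 ←essential
  m15: 01111 ←essential
  m16: 1-000 ←essential
  m23: 10111 ←essential
  m24: 1-000,1100-
  m25: -1001,1100-
Essential: -1001, 0-100, 0001-, 01111, 1-000, 10111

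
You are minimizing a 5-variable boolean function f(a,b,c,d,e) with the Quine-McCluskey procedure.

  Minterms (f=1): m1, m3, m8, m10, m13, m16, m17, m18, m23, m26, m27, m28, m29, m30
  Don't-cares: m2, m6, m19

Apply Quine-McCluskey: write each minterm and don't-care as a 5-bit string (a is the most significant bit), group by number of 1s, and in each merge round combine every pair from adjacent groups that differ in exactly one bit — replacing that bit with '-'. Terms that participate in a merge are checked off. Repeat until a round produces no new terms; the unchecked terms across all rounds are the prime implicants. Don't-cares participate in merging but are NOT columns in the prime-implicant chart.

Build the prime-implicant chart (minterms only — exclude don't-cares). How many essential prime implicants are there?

6

[col 0] 00001*, 00010*, 00011*, 00110*, 01000*, 01010*, 01101*, 10000*, 10001*, 10010*, 10011*, 10111*, 11010*, 11011*, 11100*, 11101*, 11110*
[col 1] -0001*, -0010*, -0011*, -1010*, -1101, 0-010*, 00-10, 000-1*, 0001-*, 010-0, 1-010*, 1-011*, 10-11, 100-0*, 100-1*, 1000-*, 1001-*, 11-10, 1101-*, 111-0, 1110-
[col 2] --010, -00-1, -001-, 1-01-, 100--
Prime implicants: --010, -00-1, -001-, -1101, 00-10, 010-0, 1-01-, 10-11, 100--, 11-10, 111-0, 1110-
PI chart (minterm → PIs covering it):
  1 | -00-1  (sole → essential)
  3 | -00-1,-001-
  8 | 010-0  (sole → essential)
  10 | --010,010-0
  13 | -1101  (sole → essential)
  16 | 100--  (sole → essential)
  17 | -00-1,100--
  18 | --010,-001-,1-01-,100--
  23 | 10-11  (sole → essential)
  26 | --010,1-01-,11-10
  27 | 1-01-  (sole → essential)
  28 | 111-0,1110-
  29 | -1101,1110-
  30 | 11-10,111-0
Essential prime implicants: -00-1, -1101, 010-0, 1-01-, 10-11, 100--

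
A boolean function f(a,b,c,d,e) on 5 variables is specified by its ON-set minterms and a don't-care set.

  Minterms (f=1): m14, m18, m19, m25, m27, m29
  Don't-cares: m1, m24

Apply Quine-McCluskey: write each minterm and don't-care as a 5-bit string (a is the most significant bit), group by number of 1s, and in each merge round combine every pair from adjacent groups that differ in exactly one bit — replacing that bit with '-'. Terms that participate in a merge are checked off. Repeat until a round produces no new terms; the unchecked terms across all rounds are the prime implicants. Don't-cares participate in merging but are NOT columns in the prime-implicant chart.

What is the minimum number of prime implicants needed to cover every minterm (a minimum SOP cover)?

4

[col 0] 00001, 01110, 10010*, 10011*, 11000*, 11001*, 11011*, 11101*
[col 1] 1-011, 1001-, 11-01, 110-1, 1100-
Prime implicants: 00001, 01110, 1-011, 1001-, 11-01, 110-1, 1100-
PI chart (minterm → PIs covering it):
  14 | 01110  (sole → essential)
  18 | 1001-  (sole → essential)
  19 | 1-011,1001-
  25 | 11-01,110-1,1100-
  27 | 1-011,110-1
  29 | 11-01  (sole → essential)
Essential prime implicants: 01110, 1001-, 11-01
Petrick residual → 1-011
Minimum SOP uses 4 PIs: a'bcde' + ac'de + ab'c'd + abd'e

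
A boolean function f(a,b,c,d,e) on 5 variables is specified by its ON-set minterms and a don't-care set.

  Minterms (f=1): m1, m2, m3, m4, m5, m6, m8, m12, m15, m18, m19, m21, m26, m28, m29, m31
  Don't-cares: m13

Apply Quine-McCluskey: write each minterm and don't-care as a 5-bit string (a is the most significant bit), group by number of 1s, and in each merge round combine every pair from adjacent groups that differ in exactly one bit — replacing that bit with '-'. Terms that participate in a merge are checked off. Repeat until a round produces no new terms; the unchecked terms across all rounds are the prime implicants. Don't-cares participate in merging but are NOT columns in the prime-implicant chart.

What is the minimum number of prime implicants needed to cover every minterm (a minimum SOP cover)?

size-2^0 implicants → 00001(✓)  00010(✓)  00011(✓)  00100(✓)  00101(✓)  00110(✓)  01000(✓)  01100(✓)  01101(✓)  01111(✓)  10010(✓)  10011(✓)  10101(✓)  11010(✓)  11100(✓)  11101(✓)  11111(✓)
size-2^1 implicants → -0010(✓)  -0011(✓)  -0101(✓)  -1100(✓)  -1101(✓)  -1111(✓)  0-100(✓)  0-101(✓)  00-01  00-10  000-1  0001-(✓)  001-0  0010-(✓)  01-00  011-1(✓)  0110-(✓)  1-010  1-101(✓)  1001-(✓)  111-1(✓)  1110-(✓)
size-2^2 implicants → --101  -001-  -11-1  -110-  0-10-
Unchecked terms (primes): --101, -001-, -11-1, -110-, 0-10-, 00-01, 00-10, 000-1, 001-0, 01-00, 1-010
Minterm coverage:
  m1 ⊆ 00-01,000-1
  m2 ⊆ -001-,00-10
  m3 ⊆ -001-,000-1
  m4 ⊆ 0-10-,001-0
  m5 ⊆ --101,0-10-,00-01
  m6 ⊆ 00-10,001-0
  m8 ⊆ 01-00 [E]
  m12 ⊆ -110-,0-10-,01-00
  m15 ⊆ -11-1 [E]
  m18 ⊆ -001-,1-010
  m19 ⊆ -001- [E]
  m21 ⊆ --101 [E]
  m26 ⊆ 1-010 [E]
  m28 ⊆ -110- [E]
  m29 ⊆ --101,-11-1,-110-
  m31 ⊆ -11-1 [E]
E = {--101, -001-, -11-1, -110-, 01-00, 1-010}
Petrick residual → 00-01, 001-0
Cover = cd'e + b'c'd + bce + bcd' + a'b'd'e + a'b'ce' + a'bd'e' + ac'de'  |cover|=8

8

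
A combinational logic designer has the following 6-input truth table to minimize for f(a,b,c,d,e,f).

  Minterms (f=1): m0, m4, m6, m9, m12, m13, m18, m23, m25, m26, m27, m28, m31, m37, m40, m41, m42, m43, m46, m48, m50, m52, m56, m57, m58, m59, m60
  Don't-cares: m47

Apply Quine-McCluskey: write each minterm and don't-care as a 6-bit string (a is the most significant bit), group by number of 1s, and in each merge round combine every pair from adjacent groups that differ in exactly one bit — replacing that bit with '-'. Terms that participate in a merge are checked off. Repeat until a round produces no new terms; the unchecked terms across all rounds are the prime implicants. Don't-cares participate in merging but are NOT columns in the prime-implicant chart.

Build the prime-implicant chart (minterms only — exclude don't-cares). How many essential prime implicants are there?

[col 0] 000000*, 000100*, 000110*, 001001*, 001100*, 001101*, 010010*, 010111*, 011001*, 011010*, 011011*, 011100*, 011111*, 100101, 101000*, 101001*, 101010*, 101011*, 101110*, 101111*, 110000*, 110010*, 110100*, 111000*, 111001*, 111010*, 111011*, 111100*
[col 1] -01001*, -10010*, -11001*, -11010*, -11011*, -11100, 0-1001*, 0-1100, 00-100, 000-00, 0001-0, 001-01, 00110-, 01-010*, 01-111, 011-11, 0110-1*, 01101-*, 1-1000*, 1-1001*, 1-1010*, 1-1011*, 101-10*, 101-11*, 1010-0*, 1010-1*, 10100-*, 10101-*, 10111-*, 11-000*, 11-010*, 11-100*, 110-00*, 1100-0*, 111-00*, 1110-0*, 1110-1*, 11100-*, 11101-*
[col 2] --1001, -1-010, -110-1, -1101-, 1-10-0*, 1-10-1*, 1-100-*, 1-101-*, 101-1-, 1010--*, 11--00, 11-0-0, 1110--*
[col 3] 1-10--
Prime implicants: --1001, -1-010, -110-1, -1101-, -11100, 0-1100, 00-100, 000-00, 0001-0, 001-01, 00110-, 01-111, 011-11, 1-10--, 100101, 101-1-, 11--00, 11-0-0
PI chart (minterm → PIs covering it):
  0 | 000-00  (sole → essential)
  4 | 00-100,000-00,0001-0
  6 | 0001-0  (sole → essential)
  9 | --1001,001-01
  12 | 0-1100,00-100,00110-
  13 | 001-01,00110-
  18 | -1-010  (sole → essential)
  23 | 01-111  (sole → essential)
  25 | --1001,-110-1
  26 | -1-010,-1101-
  27 | -110-1,-1101-,011-11
  28 | -11100,0-1100
  31 | 01-111,011-11
  37 | 100101  (sole → essential)
  40 | 1-10--  (sole → essential)
  41 | --1001,1-10--
  42 | 1-10--,101-1-
  43 | 1-10--,101-1-
  46 | 101-1-  (sole → essential)
  48 | 11--00,11-0-0
  50 | -1-010,11-0-0
  52 | 11--00  (sole → essential)
  56 | 1-10--,11--00,11-0-0
  57 | --1001,-110-1,1-10--
  58 | -1-010,-1101-,1-10--,11-0-0
  59 | -110-1,-1101-,1-10--
  60 | -11100,11--00
Essential prime implicants: -1-010, 000-00, 0001-0, 01-111, 1-10--, 100101, 101-1-, 11--00

8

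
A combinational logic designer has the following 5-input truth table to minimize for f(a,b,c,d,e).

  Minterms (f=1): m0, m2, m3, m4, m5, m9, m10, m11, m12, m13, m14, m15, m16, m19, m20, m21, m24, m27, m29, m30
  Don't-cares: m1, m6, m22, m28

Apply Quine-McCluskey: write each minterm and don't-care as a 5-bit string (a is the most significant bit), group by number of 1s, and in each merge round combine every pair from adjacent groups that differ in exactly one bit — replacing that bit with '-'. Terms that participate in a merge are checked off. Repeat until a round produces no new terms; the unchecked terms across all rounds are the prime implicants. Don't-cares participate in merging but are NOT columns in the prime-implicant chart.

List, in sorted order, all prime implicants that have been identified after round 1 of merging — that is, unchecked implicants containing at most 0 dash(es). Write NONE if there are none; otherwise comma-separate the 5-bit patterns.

NONE

Round 0: 00000✓ 00001✓ 00010✓ 00011✓ 00100✓ 00101✓ 00110✓ 01001✓ 01010✓ 01011✓ 01100✓ 01101✓ 01110✓ 01111✓ 10000✓ 10011✓ 10100✓ 10101✓ 10110✓ 11000✓ 11011✓ 11100✓ 11101✓ 11110✓
Round 1: -0000✓ -0011✓ -0100✓ -0101✓ -0110✓ -1011✓ -1100✓ -1101✓ -1110✓ 0-001✓ 0-010✓ 0-011✓ 0-100✓ 0-101✓ 0-110✓ 00-00✓ 00-01✓ 00-10✓ 000-0✓ 000-1✓ 0000-✓ 0001-✓ 001-0✓ 0010-✓ 01-01✓ 01-10✓ 01-11✓ 010-1✓ 0101-✓ 011-0✓ 011-1✓ 0110-✓ 0111-✓ 1-000✓ 1-011✓ 1-100✓ 1-101✓ 1-110✓ 10-00✓ 101-0✓ 1010-✓ 11-00✓ 111-0✓ 1110-✓
Round 2: --011 --100✓ --101✓ --110✓ -0-00 -01-0✓ -010-✓ -11-0✓ -110-✓ 0--01 0--10 0-0-1 0-01- 0-1-0✓ 0-10-✓ 00--0 00-0- 000-- 01--1 01-1- 011-- 1--00 1-1-0✓ 1-10-✓
Round 3: --1-0 --10-
PIs = {--011, --1-0, --10-, -0-00, 0--01, 0--10, 0-0-1, 0-01-, 00--0, 00-0-, 000--, 01--1, 01-1-, 011--, 1--00}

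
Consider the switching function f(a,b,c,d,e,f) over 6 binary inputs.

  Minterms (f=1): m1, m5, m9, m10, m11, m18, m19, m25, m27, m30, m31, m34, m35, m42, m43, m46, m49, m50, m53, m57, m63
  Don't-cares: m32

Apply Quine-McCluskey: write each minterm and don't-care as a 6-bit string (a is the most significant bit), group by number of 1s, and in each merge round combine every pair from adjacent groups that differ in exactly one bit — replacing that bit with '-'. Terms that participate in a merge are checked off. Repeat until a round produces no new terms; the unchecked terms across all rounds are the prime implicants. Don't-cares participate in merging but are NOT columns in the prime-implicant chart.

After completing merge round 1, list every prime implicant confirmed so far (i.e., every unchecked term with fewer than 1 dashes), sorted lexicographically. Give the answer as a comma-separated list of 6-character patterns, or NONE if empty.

size-2^0 implicants → 000001(✓)  000101(✓)  001001(✓)  001010(✓)  001011(✓)  010010(✓)  010011(✓)  011001(✓)  011011(✓)  011110(✓)  011111(✓)  100000(✓)  100010(✓)  100011(✓)  101010(✓)  101011(✓)  101110(✓)  110001(✓)  110010(✓)  110101(✓)  111001(✓)  111111(✓)
size-2^1 implicants → -01010(✓)  -01011(✓)  -10010  -11001  -11111  0-1001(✓)  0-1011(✓)  00-001  000-01  0010-1(✓)  00101-(✓)  01-011  01001-  011-11  0110-1(✓)  01111-  1-0010  10-010(✓)  10-011(✓)  1000-0  10001-(✓)  101-10  10101-(✓)  11-001  110-01
size-2^2 implicants → -0101-  0-10-1  10-01-
Unchecked terms (primes): -0101-, -10010, -11001, -11111, 0-10-1, 00-001, 000-01, 01-011, 01001-, 011-11, 01111-, 1-0010, 10-01-, 1000-0, 101-10, 11-001, 110-01

NONE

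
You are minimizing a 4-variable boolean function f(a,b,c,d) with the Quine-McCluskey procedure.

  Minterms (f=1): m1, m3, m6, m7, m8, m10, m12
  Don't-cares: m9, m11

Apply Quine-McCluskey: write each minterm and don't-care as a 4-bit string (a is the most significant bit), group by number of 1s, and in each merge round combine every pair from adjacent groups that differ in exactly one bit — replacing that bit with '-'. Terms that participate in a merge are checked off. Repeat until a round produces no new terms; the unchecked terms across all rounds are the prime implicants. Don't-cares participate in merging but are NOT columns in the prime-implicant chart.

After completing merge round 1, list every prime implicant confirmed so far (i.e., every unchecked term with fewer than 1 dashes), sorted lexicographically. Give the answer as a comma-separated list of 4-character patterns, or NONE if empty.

NONE

Round 0: 0001✓ 0011✓ 0110✓ 0111✓ 1000✓ 1001✓ 1010✓ 1011✓ 1100✓
Round 1: -001✓ -011✓ 0-11 00-1✓ 011- 1-00 10-0✓ 10-1✓ 100-✓ 101-✓
Round 2: -0-1 10--
PIs = {-0-1, 0-11, 011-, 1-00, 10--}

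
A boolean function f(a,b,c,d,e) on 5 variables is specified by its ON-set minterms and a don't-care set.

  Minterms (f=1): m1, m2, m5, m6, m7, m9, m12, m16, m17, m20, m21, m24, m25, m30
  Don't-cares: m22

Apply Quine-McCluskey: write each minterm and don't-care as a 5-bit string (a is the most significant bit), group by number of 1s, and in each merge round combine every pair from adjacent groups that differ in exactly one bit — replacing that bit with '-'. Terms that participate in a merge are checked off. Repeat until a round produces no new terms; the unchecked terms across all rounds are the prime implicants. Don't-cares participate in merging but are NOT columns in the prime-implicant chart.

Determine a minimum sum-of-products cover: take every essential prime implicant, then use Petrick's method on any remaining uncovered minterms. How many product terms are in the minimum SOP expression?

7

[col 0] 00001*, 00010*, 00101*, 00110*, 00111*, 01001*, 01100, 10000*, 10001*, 10100*, 10101*, 10110*, 11000*, 11001*, 11110*
[col 1] -0001*, -0101*, -0110, -1001*, 0-001*, 00-01*, 00-10, 001-1, 0011-, 1-000*, 1-001*, 1-110, 10-00*, 10-01*, 1000-*, 101-0, 1010-*, 1100-*
[col 2] --001, -0-01, 1-00-, 10-0-
Prime implicants: --001, -0-01, -0110, 00-10, 001-1, 0011-, 01100, 1-00-, 1-110, 10-0-, 101-0
PI chart (minterm → PIs covering it):
  1 | --001,-0-01
  2 | 00-10  (sole → essential)
  5 | -0-01,001-1
  6 | -0110,00-10,0011-
  7 | 001-1,0011-
  9 | --001  (sole → essential)
  12 | 01100  (sole → essential)
  16 | 1-00-,10-0-
  17 | --001,-0-01,1-00-,10-0-
  20 | 10-0-,101-0
  21 | -0-01,10-0-
  24 | 1-00-  (sole → essential)
  25 | --001,1-00-
  30 | 1-110  (sole → essential)
Essential prime implicants: --001, 00-10, 01100, 1-00-, 1-110
Petrick residual → 001-1, 10-0-
Minimum SOP uses 7 PIs: c'd'e + a'b'de' + a'b'ce + a'bcd'e' + ac'd' + acde' + ab'd'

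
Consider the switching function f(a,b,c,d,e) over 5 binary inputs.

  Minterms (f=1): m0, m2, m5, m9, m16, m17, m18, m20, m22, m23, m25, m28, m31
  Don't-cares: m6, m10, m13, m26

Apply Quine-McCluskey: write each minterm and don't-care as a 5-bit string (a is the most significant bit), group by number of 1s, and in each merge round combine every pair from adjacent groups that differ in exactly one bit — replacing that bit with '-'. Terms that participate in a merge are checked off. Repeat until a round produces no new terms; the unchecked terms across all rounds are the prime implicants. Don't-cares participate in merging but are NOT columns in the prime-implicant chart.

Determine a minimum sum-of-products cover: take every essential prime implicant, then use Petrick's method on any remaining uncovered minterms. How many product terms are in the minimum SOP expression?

7

size-2^0 implicants → 00000(✓)  00010(✓)  00101(✓)  00110(✓)  01001(✓)  01010(✓)  01101(✓)  10000(✓)  10001(✓)  10010(✓)  10100(✓)  10110(✓)  10111(✓)  11001(✓)  11010(✓)  11100(✓)  11111(✓)
size-2^1 implicants → -0000(✓)  -0010(✓)  -0110(✓)  -1001  -1010(✓)  0-010(✓)  0-101  00-10(✓)  000-0(✓)  01-01  1-001  1-010(✓)  1-100  1-111  10-00(✓)  10-10(✓)  100-0(✓)  1000-  101-0(✓)  1011-
size-2^2 implicants → --010  -0-10  -00-0  10--0
Unchecked terms (primes): --010, -0-10, -00-0, -1001, 0-101, 01-01, 1-001, 1-100, 1-111, 10--0, 1000-, 1011-
Minterm coverage:
  m0 ⊆ -00-0 [E]
  m2 ⊆ --010,-0-10,-00-0
  m5 ⊆ 0-101 [E]
  m9 ⊆ -1001,01-01
  m16 ⊆ -00-0,10--0,1000-
  m17 ⊆ 1-001,1000-
  m18 ⊆ --010,-0-10,-00-0,10--0
  m20 ⊆ 1-100,10--0
  m22 ⊆ -0-10,10--0,1011-
  m23 ⊆ 1-111,1011-
  m25 ⊆ -1001,1-001
  m28 ⊆ 1-100 [E]
  m31 ⊆ 1-111 [E]
E = {-00-0, 0-101, 1-100, 1-111}
Petrick residual → -0-10, -1001, 1-001
Cover = b'de' + b'c'e' + bc'd'e + a'cd'e + ac'd'e + acd'e' + acde  |cover|=7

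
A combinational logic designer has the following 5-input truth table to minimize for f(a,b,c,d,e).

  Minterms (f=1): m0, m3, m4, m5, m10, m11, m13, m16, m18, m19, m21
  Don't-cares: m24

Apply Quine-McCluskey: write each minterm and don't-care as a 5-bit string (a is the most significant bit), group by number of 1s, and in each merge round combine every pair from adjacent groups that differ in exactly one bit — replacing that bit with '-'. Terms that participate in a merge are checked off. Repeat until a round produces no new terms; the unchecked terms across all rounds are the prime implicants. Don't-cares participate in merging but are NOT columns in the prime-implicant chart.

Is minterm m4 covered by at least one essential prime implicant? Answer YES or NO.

NO

[col 0] 00000*, 00011*, 00100*, 00101*, 01010*, 01011*, 01101*, 10000*, 10010*, 10011*, 10101*, 11000*
[col 1] -0000, -0011, -0101, 0-011, 0-101, 00-00, 0010-, 0101-, 1-000, 100-0, 1001-
Prime implicants: -0000, -0011, -0101, 0-011, 0-101, 00-00, 0010-, 0101-, 1-000, 100-0, 1001-
PI chart (minterm → PIs covering it):
  0 | -0000,00-00
  3 | -0011,0-011
  4 | 00-00,0010-
  5 | -0101,0-101,0010-
  10 | 0101-  (sole → essential)
  11 | 0-011,0101-
  13 | 0-101  (sole → essential)
  16 | -0000,1-000,100-0
  18 | 100-0,1001-
  19 | -0011,1001-
  21 | -0101  (sole → essential)
Essential prime implicants: -0101, 0-101, 0101-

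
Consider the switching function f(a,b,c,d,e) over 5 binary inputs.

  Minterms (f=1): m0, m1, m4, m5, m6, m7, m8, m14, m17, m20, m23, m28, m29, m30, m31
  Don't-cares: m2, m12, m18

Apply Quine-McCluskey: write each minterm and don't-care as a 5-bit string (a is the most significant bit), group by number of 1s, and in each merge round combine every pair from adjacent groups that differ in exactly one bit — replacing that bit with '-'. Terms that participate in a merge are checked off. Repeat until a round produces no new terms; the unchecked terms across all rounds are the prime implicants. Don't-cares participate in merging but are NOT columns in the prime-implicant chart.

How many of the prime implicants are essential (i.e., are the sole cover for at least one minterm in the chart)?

4

size-2^0 implicants → 00000(✓)  00001(✓)  00010(✓)  00100(✓)  00101(✓)  00110(✓)  00111(✓)  01000(✓)  01100(✓)  01110(✓)  10001(✓)  10010(✓)  10100(✓)  10111(✓)  11100(✓)  11101(✓)  11110(✓)  11111(✓)
size-2^1 implicants → -0001  -0010  -0100(✓)  -0111  -1100(✓)  -1110(✓)  0-000(✓)  0-100(✓)  0-110(✓)  00-00(✓)  00-01(✓)  00-10(✓)  000-0(✓)  0000-(✓)  001-0(✓)  001-1(✓)  0010-(✓)  0011-(✓)  01-00(✓)  011-0(✓)  1-100(✓)  1-111  111-0(✓)  111-1(✓)  1110-(✓)  1111-(✓)
size-2^2 implicants → --100  -11-0  0--00  0-1-0  00--0  00-0-  001--  111--
Unchecked terms (primes): --100, -0001, -0010, -0111, -11-0, 0--00, 0-1-0, 00--0, 00-0-, 001--, 1-111, 111--
Minterm coverage:
  m0 ⊆ 0--00,00--0,00-0-
  m1 ⊆ -0001,00-0-
  m4 ⊆ --100,0--00,0-1-0,00--0,00-0-,001--
  m5 ⊆ 00-0-,001--
  m6 ⊆ 0-1-0,00--0,001--
  m7 ⊆ -0111,001--
  m8 ⊆ 0--00 [E]
  m14 ⊆ -11-0,0-1-0
  m17 ⊆ -0001 [E]
  m20 ⊆ --100 [E]
  m23 ⊆ -0111,1-111
  m28 ⊆ --100,-11-0,111--
  m29 ⊆ 111-- [E]
  m30 ⊆ -11-0,111--
  m31 ⊆ 1-111,111--
E = {--100, -0001, 0--00, 111--}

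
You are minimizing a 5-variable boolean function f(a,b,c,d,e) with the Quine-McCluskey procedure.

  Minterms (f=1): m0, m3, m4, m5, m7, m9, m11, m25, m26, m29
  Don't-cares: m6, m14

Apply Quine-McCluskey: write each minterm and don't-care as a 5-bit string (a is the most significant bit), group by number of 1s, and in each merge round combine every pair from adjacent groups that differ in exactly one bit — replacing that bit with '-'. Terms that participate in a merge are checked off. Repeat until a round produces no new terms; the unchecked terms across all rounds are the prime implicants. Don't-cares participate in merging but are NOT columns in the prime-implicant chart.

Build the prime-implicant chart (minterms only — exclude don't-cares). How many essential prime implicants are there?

4

[col 0] 00000*, 00011*, 00100*, 00101*, 00110*, 00111*, 01001*, 01011*, 01110*, 11001*, 11010, 11101*
[col 1] -1001, 0-011, 0-110, 00-00, 00-11, 001-0*, 001-1*, 0010-*, 0011-*, 010-1, 11-01
[col 2] 001--
Prime implicants: -1001, 0-011, 0-110, 00-00, 00-11, 001--, 010-1, 11-01, 11010
PI chart (minterm → PIs covering it):
  0 | 00-00  (sole → essential)
  3 | 0-011,00-11
  4 | 00-00,001--
  5 | 001--  (sole → essential)
  7 | 00-11,001--
  9 | -1001,010-1
  11 | 0-011,010-1
  25 | -1001,11-01
  26 | 11010  (sole → essential)
  29 | 11-01  (sole → essential)
Essential prime implicants: 00-00, 001--, 11-01, 11010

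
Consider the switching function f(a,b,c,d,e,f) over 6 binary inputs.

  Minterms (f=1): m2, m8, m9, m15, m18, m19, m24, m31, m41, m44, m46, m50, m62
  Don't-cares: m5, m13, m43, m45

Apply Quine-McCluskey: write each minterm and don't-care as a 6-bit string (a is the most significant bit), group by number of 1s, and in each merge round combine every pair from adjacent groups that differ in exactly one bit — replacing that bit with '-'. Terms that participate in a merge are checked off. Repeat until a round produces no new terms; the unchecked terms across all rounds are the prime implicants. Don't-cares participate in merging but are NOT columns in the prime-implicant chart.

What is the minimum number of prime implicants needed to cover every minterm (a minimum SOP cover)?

8

Round 0: 000010✓ 000101✓ 001000✓ 001001✓ 001101✓ 001111✓ 010010✓ 010011✓ 011000✓ 011111✓ 101001✓ 101011✓ 101100✓ 101101✓ 101110✓ 110010✓ 111110✓
Round 1: -01001✓ -01101✓ -10010 0-0010 0-1000 0-1111 00-101 001-01✓ 00100- 0011-1 01001- 1-1110 101-01✓ 1010-1 1011-0 10110-
Round 2: -01-01
PIs = {-01-01, -10010, 0-0010, 0-1000, 0-1111, 00-101, 00100-, 0011-1, 01001-, 1-1110, 1010-1, 1011-0, 10110-}
Coverage chart:
  m2: 0-0010 ←essential
  m8: 0-1000,00100-
  m9: -01-01,00100-
  m15: 0-1111,0011-1
  m18: -10010,0-0010,01001-
  m19: 01001- ←essential
  m24: 0-1000 ←essential
  m31: 0-1111 ←essential
  m41: -01-01,1010-1
  m44: 1011-0,10110-
  m46: 1-1110,1011-0
  m50: -10010 ←essential
  m62: 1-1110 ←essential
Essential: -10010, 0-0010, 0-1000, 0-1111, 01001-, 1-1110
Petrick residual → -01-01, 1011-0
Min cover (8 terms): b'ce'f + bc'd'ef' + a'c'd'ef' + a'cd'e'f' + a'cdef + a'bc'd'e + acdef' + ab'cdf'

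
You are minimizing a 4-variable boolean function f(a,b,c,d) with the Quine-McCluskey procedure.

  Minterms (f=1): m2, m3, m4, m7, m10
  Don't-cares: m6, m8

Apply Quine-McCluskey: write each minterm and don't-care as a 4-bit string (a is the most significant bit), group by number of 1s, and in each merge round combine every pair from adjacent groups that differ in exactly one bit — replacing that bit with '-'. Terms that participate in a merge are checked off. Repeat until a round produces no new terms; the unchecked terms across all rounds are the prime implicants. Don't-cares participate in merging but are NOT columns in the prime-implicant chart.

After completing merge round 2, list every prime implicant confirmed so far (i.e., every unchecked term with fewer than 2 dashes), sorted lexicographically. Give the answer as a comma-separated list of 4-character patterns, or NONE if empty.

-010, 01-0, 10-0

Round 0: 0010✓ 0011✓ 0100✓ 0110✓ 0111✓ 1000✓ 1010✓
Round 1: -010 0-10✓ 0-11✓ 001-✓ 01-0 011-✓ 10-0
Round 2: 0-1-
PIs = {-010, 0-1-, 01-0, 10-0}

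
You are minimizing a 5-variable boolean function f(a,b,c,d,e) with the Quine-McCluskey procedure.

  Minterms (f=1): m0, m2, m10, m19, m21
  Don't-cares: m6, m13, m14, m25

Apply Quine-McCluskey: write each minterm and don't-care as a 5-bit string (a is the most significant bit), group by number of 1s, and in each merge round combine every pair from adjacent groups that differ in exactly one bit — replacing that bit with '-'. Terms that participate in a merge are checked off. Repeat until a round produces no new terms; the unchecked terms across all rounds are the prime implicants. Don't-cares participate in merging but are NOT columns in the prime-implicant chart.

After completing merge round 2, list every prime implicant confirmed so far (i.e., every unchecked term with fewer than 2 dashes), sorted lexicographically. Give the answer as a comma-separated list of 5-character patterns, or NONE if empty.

000-0, 01101, 10011, 10101, 11001

size-2^0 implicants → 00000(✓)  00010(✓)  00110(✓)  01010(✓)  01101  01110(✓)  10011  10101  11001
size-2^1 implicants → 0-010(✓)  0-110(✓)  00-10(✓)  000-0  01-10(✓)
size-2^2 implicants → 0--10
Unchecked terms (primes): 0--10, 000-0, 01101, 10011, 10101, 11001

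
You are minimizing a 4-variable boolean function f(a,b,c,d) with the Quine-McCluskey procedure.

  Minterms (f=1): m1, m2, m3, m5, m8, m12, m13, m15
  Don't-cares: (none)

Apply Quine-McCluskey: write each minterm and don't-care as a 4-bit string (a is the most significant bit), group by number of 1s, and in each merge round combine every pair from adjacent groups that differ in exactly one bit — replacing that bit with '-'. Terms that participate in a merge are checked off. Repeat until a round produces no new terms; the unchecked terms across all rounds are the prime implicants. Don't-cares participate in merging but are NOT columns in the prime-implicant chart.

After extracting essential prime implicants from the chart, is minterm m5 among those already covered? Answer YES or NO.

NO

Round 0: 0001✓ 0010✓ 0011✓ 0101✓ 1000✓ 1100✓ 1101✓ 1111✓
Round 1: -101 0-01 00-1 001- 1-00 11-1 110-
PIs = {-101, 0-01, 00-1, 001-, 1-00, 11-1, 110-}
Coverage chart:
  m1: 0-01,00-1
  m2: 001- ←essential
  m3: 00-1,001-
  m5: -101,0-01
  m8: 1-00 ←essential
  m12: 1-00,110-
  m13: -101,11-1,110-
  m15: 11-1 ←essential
Essential: 001-, 1-00, 11-1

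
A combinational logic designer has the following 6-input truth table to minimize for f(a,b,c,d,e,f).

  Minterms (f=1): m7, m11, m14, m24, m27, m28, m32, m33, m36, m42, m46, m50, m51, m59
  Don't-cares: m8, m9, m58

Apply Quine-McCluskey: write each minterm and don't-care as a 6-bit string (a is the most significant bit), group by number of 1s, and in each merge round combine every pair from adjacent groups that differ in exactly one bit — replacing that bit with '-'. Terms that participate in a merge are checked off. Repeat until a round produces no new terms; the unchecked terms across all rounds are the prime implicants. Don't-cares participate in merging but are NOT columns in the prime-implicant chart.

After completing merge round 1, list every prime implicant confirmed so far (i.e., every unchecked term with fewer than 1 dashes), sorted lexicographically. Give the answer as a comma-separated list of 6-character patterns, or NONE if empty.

000111

[col 0] 000111, 001000*, 001001*, 001011*, 001110*, 011000*, 011011*, 011100*, 100000*, 100001*, 100100*, 101010*, 101110*, 110010*, 110011*, 111010*, 111011*
[col 1] -01110, -11011, 0-1000, 0-1011, 0010-1, 00100-, 011-00, 1-1010, 100-00, 10000-, 101-10, 11-010*, 11-011*, 11001-*, 11101-*
[col 2] 11-01-
Prime implicants: -01110, -11011, 0-1000, 0-1011, 000111, 0010-1, 00100-, 011-00, 1-1010, 100-00, 10000-, 101-10, 11-01-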